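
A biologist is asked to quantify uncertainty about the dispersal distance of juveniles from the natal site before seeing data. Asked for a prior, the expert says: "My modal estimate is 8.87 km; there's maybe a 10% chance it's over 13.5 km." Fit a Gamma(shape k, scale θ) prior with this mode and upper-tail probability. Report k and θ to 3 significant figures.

k ≈ 11.6, θ ≈ 0.839

Gamma(k,θ) with k>1 has mode (k−1)θ, so θ = 8.87/(k−1).
Need P(X < 13.5) = 0.9 with θ tied to k this way. Start at k = 2, θ = 8.87: P(X<13.5) ≈ 0.450.
Too low — raise k to concentrate. Iterating converges to k ≈ 11.6.
Then θ = 8.87/(11.6−1) ≈ 0.839.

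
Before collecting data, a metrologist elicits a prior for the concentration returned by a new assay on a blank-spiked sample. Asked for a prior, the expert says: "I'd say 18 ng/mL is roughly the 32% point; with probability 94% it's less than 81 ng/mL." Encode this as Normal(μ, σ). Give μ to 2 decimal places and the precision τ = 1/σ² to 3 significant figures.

μ = 32.57, τ = 0.00103

For Normal(μ,σ), the p-quantile is μ + z_p·σ. Here z_{0.32} = -0.4677, z_{0.94} = 1.555.
So 18 = μ − 0.4677σ and 81 = μ + 1.555σ.
Subtracting: σ = (81 − 18)/(1.555 − (-0.4677)) = 31.15.
Then μ = 18 − (-0.4677)·31.15 = 32.57.
Precision τ = 1/σ² = 1/31.15² = 0.00103.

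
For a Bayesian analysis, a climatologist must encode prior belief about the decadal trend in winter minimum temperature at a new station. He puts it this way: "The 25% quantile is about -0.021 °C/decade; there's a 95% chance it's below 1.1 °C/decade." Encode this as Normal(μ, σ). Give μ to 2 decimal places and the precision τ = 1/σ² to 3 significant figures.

The p-quantile of Normal(μ,σ) is μ + z_p·σ, with z_{0.25} = -0.6745 and z_{0.95} = 1.645.
Eliminate σ: μ = (z₂·x₁ − z₁·x₂)/(z₂ − z₁) = (1.645·-0.021 − (-0.6745)·1.1)/2.319 = 0.30.
Then σ = (x₂ − x₁)/(z₂ − z₁) = (1.1 − -0.021)/2.319 = 0.48.
Precision τ = 1/σ² = 1/0.4833² = 4.28.

μ = 0.30, τ = 4.28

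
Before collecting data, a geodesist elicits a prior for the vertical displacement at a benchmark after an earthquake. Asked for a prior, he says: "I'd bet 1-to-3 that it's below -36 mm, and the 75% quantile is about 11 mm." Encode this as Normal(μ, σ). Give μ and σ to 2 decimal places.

μ = -12.50, σ = 34.84

The p-quantile of Normal(μ,σ) is μ + z_p·σ, with z_{0.25} = -0.6745 and z_{0.75} = 0.6745.
Eliminate σ: μ = (z₂·x₁ − z₁·x₂)/(z₂ − z₁) = (0.6745·-36 − (-0.6745)·11)/1.349 = -12.50.
Then σ = (x₂ − x₁)/(z₂ − z₁) = (11 − -36)/1.349 = 34.84.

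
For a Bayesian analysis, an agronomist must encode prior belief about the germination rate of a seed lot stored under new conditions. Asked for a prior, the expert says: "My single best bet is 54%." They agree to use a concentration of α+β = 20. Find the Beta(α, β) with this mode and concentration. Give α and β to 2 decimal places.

α = 10.72, β = 9.28

For α,β > 1 the Beta mode is (α−1)/(α+β−2). With α+β = 20, the mode is (α−1)/18.
Set (α−1)/18 = 0.54 → α = 1 + 0.54·18 = 10.72.
β = 20 − α = 9.28.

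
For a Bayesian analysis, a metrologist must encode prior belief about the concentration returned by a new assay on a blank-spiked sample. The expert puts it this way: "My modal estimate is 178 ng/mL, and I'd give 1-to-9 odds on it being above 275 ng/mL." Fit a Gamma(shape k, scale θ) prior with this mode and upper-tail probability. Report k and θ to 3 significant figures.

k ≈ 10.9, θ ≈ 18

Gamma(k,θ) with k>1 has mode (k−1)θ, so θ = 178/(k−1).
Need P(X < 275) = 0.9 with θ tied to k this way. Start at k = 2, θ = 178: P(X<275) ≈ 0.457.
Too low — raise k to concentrate. Iterating converges to k ≈ 10.9.
Then θ = 178/(10.9−1) ≈ 18.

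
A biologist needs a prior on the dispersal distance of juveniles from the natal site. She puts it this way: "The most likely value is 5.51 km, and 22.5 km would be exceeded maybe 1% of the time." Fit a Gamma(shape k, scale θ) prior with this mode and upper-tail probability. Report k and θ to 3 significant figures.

Gamma(k,θ) with k>1 has mode (k−1)θ, so θ = 5.51/(k−1).
Need P(X < 22.5) = 0.99 with θ tied to k this way. Start at k = 2, θ = 5.51: P(X<22.5) ≈ 0.914.
Too low — raise k to concentrate. Iterating converges to k ≈ 3.1.
Then θ = 5.51/(3.1−1) ≈ 2.62.

k ≈ 3.1, θ ≈ 2.62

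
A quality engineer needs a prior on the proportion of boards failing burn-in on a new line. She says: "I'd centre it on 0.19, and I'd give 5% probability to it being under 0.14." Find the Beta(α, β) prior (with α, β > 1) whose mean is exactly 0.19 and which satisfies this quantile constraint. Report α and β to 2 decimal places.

α ≈ 28.59, β ≈ 121.89

With mean 0.19 fixed, write α = 0.19s, β = 0.81s where s = α+β.
Need P(θ < 0.14) = 0.05 under Beta(0.19s, 0.81s). Normal approximation: (q−m)/√(m(1−m)/s) ≈ z_{0.05} = -1.64, so s ≈ 0.19·0.81·(-1.64)²/(0.14−0.19)² = 166.6.
At s = 166.6: P(θ<0.14) ≈ 0.041. Adjusting to match 0.05 gives s ≈ 150.49.
So α = 0.19·150.49 ≈ 28.59, β = 0.81·150.49 ≈ 121.89.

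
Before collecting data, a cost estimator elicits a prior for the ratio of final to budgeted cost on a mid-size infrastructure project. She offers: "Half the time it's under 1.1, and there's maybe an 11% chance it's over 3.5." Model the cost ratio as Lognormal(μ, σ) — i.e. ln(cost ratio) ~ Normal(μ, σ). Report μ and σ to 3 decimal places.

If T ~ Lognormal(μ,σ) then ln T ~ Normal(μ,σ), so the p-quantile of ln T is μ + z_p·σ.
ln(1.1) = 0.09531 and ln(3.5) = 1.253; z_{0.5} = 0, z_{0.89} = 1.227.
σ = (1.253 − 0.09531)/(1.227 − (0)) = 0.944.
μ = 0.09531 − (0)·0.944 = 0.095.

μ ≈ 0.095, σ ≈ 0.944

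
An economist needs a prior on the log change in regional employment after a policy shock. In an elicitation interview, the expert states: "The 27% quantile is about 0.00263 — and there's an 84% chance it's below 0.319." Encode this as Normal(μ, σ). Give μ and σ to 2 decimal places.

The p-quantile of Normal(μ,σ) is μ + z_p·σ, with z_{0.27} = -0.6128 and z_{0.84} = 0.9945.
Eliminate σ: μ = (z₂·x₁ − z₁·x₂)/(z₂ − z₁) = (0.9945·0.00263 − (-0.6128)·0.319)/1.607 = 0.12.
Then σ = (x₂ − x₁)/(z₂ − z₁) = (0.319 − 0.00263)/1.607 = 0.20.

μ = 0.12, σ = 0.20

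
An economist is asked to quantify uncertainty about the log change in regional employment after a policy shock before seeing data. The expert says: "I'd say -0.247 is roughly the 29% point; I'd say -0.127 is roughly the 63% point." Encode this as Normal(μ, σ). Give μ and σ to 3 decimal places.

For Normal(μ,σ), the p-quantile is μ + z_p·σ. Here z_{0.29} = -0.5534, z_{0.63} = 0.3319.
So -0.247 = μ − 0.5534σ and -0.127 = μ + 0.3319σ.
Subtracting: σ = (-0.127 − -0.247)/(0.3319 − (-0.5534)) = 0.136.
Then μ = -0.247 − (-0.5534)·0.136 = -0.172.

μ = -0.172, σ = 0.136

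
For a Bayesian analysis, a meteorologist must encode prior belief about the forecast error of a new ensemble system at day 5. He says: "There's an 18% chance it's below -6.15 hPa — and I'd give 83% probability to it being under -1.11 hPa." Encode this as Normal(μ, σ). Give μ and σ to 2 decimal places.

μ = -3.68, σ = 2.70

For Normal(μ,σ), the p-quantile is μ + z_p·σ. Here z_{0.18} = -0.9154, z_{0.83} = 0.9542.
So -6.15 = μ − 0.9154σ and -1.11 = μ + 0.9542σ.
Subtracting: σ = (-1.11 − -6.15)/(0.9542 − (-0.9154)) = 2.70.
Then μ = -6.15 − (-0.9154)·2.70 = -3.68.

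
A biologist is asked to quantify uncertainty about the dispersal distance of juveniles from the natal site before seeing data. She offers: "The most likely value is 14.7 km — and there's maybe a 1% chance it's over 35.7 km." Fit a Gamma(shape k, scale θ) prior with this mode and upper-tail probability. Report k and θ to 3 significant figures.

k ≈ 7, θ ≈ 2.45

Gamma(k,θ) with k>1 has mode (k−1)θ, so θ = 14.7/(k−1).
Need P(X < 35.7) = 0.99 with θ tied to k this way. Start at k = 2, θ = 14.7: P(X<35.7) ≈ 0.698.
Too low — raise k to concentrate. Iterating converges to k ≈ 7.
Then θ = 14.7/(7−1) ≈ 2.45.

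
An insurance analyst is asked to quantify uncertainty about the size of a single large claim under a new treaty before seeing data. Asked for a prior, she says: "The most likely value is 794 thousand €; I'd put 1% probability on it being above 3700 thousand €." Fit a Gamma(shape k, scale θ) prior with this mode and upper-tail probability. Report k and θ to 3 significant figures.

Gamma(k,θ) with k>1 has mode (k−1)θ, so θ = 794/(k−1).
Need P(X < 3700) = 0.99 with θ tied to k this way. Start at k = 2, θ = 794: P(X<3700) ≈ 0.946.
Too low — raise k to concentrate. Iterating converges to k ≈ 2.69.
Then θ = 794/(2.69−1) ≈ 470.

k ≈ 2.69, θ ≈ 470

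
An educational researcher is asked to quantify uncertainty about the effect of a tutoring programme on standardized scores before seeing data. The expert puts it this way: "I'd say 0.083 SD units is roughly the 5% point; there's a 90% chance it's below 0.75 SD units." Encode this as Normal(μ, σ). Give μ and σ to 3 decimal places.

μ = 0.458, σ = 0.228

The p-quantile of Normal(μ,σ) is μ + z_p·σ, with z_{0.05} = -1.645 and z_{0.9} = 1.282.
Eliminate σ: μ = (z₂·x₁ − z₁·x₂)/(z₂ − z₁) = (1.282·0.083 − (-1.645)·0.75)/2.926 = 0.458.
Then σ = (x₂ − x₁)/(z₂ − z₁) = (0.75 − 0.083)/2.926 = 0.228.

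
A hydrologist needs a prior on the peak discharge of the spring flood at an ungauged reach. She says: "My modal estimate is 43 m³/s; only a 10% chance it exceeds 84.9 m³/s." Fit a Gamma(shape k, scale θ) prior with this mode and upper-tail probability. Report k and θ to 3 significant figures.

Gamma(k,θ) with k>1 has mode (k−1)θ, so θ = 43/(k−1).
Need P(X < 84.9) = 0.9 with θ tied to k this way. Start at k = 2, θ = 43: P(X<84.9) ≈ 0.587.
Too low — raise k to concentrate. Iterating converges to k ≈ 5.14.
Then θ = 43/(5.14−1) ≈ 10.4.

k ≈ 5.14, θ ≈ 10.4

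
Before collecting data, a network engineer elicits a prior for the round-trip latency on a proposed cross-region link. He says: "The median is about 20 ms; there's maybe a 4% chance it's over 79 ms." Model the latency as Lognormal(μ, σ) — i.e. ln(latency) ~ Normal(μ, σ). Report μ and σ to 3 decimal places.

If T ~ Lognormal(μ,σ) then ln T ~ Normal(μ,σ), so the p-quantile of ln T is μ + z_p·σ.
ln(20) = 2.996 and ln(79) = 4.369; z_{0.5} = 0, z_{0.96} = 1.751.
σ = (4.369 − 2.996)/(1.751 − (0)) = 0.785.
μ = 2.996 − (0)·0.785 = 2.996.

μ ≈ 2.996, σ ≈ 0.785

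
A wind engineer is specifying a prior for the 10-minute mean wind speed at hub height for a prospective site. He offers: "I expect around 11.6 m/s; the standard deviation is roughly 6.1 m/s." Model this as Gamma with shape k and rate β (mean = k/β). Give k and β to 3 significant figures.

k ≈ 3.62, β ≈ 0.312

For Gamma(k, rate β): mean = k/β, variance = k/β², so CV = 1/√k.
CV = SD/mean = 6.1/11.6 = 0.5259, hence k = 1/CV² = 3.62.
Then β = k/mean = 3.62/11.6 = 0.312.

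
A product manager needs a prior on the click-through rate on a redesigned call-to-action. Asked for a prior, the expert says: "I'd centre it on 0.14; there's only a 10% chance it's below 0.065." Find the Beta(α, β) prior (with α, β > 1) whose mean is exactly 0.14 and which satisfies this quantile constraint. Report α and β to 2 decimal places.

With mean 0.14 fixed, write α = 0.14s, β = 0.86s where s = α+β.
Need P(θ < 0.065) = 0.1 under Beta(0.14s, 0.86s). Normal approximation: (q−m)/√(m(1−m)/s) ≈ z_{0.1} = -1.28, so s ≈ 0.14·0.86·(-1.28)²/(0.065−0.14)² = 35.2.
At s = 35.2: P(θ<0.065) ≈ 0.074. Adjusting to match 0.1 gives s ≈ 28.74.
So α = 0.14·28.74 ≈ 4.02, β = 0.86·28.74 ≈ 24.72.

α ≈ 4.02, β ≈ 24.72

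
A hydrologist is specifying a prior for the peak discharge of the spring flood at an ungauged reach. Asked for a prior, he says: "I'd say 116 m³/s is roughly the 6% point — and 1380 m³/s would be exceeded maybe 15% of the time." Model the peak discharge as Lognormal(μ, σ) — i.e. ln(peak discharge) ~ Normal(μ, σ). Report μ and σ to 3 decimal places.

If T ~ Lognormal(μ,σ) then ln T ~ Normal(μ,σ), so the p-quantile of ln T is μ + z_p·σ.
ln(116) = 4.754 and ln(1380) = 7.23; z_{0.06} = -1.555, z_{0.85} = 1.036.
σ = (7.23 − 4.754)/(1.036 − (-1.555)) = 0.956.
μ = 4.754 − (-1.555)·0.956 = 6.239.

μ ≈ 6.239, σ ≈ 0.956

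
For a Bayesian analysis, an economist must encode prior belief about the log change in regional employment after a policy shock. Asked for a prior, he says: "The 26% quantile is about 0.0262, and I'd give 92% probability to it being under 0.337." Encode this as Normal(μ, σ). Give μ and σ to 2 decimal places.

The p-quantile of Normal(μ,σ) is μ + z_p·σ, with z_{0.26} = -0.6433 and z_{0.92} = 1.405.
Eliminate σ: μ = (z₂·x₁ − z₁·x₂)/(z₂ − z₁) = (1.405·0.0262 − (-0.6433)·0.337)/2.048 = 0.12.
Then σ = (x₂ − x₁)/(z₂ − z₁) = (0.337 − 0.0262)/2.048 = 0.15.

μ = 0.12, σ = 0.15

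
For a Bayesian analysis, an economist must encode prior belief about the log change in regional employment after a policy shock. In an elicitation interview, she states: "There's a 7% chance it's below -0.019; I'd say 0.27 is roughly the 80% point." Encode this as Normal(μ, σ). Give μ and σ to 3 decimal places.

μ = 0.165, σ = 0.125

The p-quantile of Normal(μ,σ) is μ + z_p·σ, with z_{0.07} = -1.476 and z_{0.8} = 0.8416.
Eliminate σ: μ = (z₂·x₁ − z₁·x₂)/(z₂ − z₁) = (0.8416·-0.019 − (-1.476)·0.27)/2.317 = 0.165.
Then σ = (x₂ − x₁)/(z₂ − z₁) = (0.27 − -0.019)/2.317 = 0.125.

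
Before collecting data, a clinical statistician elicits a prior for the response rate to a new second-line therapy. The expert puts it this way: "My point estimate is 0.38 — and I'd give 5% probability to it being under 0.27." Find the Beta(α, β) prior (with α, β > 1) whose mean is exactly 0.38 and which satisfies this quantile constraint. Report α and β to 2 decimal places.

With mean 0.38 fixed, write α = 0.38s, β = 0.62s where s = α+β.
Need P(θ < 0.27) = 0.05 under Beta(0.38s, 0.62s). Normal approximation: (q−m)/√(m(1−m)/s) ≈ z_{0.05} = -1.64, so s ≈ 0.38·0.62·(-1.64)²/(0.27−0.38)² = 52.7.
At s = 52.7: P(θ<0.27) ≈ 0.044. Adjusting to match 0.05 gives s ≈ 49.16.
So α = 0.38·49.16 ≈ 18.68, β = 0.62·49.16 ≈ 30.48.

α ≈ 18.68, β ≈ 30.48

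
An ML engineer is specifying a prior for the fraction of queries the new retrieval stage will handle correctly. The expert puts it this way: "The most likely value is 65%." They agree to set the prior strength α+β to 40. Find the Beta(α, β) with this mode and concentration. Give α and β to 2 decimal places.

For α,β > 1 the Beta mode is (α−1)/(α+β−2). With α+β = 40, the mode is (α−1)/38.
Set (α−1)/38 = 0.65 → α = 1 + 0.65·38 = 25.70.
β = 40 − α = 14.30.

α = 25.70, β = 14.30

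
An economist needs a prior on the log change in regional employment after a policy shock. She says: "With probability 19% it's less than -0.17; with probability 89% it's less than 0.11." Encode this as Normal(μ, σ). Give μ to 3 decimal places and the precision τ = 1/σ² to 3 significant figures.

μ = -0.053, τ = 56.5

For Normal(μ,σ), the p-quantile is μ + z_p·σ. Here z_{0.19} = -0.8779, z_{0.89} = 1.227.
So -0.17 = μ − 0.8779σ and 0.11 = μ + 1.227σ.
Subtracting: σ = (0.11 − -0.17)/(1.227 − (-0.8779)) = 0.133.
Then μ = -0.17 − (-0.8779)·0.133 = -0.053.
Precision τ = 1/σ² = 1/0.1331² = 56.5.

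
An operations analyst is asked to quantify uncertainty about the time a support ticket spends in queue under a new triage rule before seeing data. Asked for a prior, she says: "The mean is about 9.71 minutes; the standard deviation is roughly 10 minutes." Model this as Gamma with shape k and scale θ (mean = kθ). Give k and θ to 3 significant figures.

For Gamma(k, scale θ): mean = kθ, variance = kθ², so CV = 1/√k.
CV = SD/mean = 10/9.71 = 1.03, hence k = 1/CV² = 0.943.
Then θ = mean/k = 9.71/0.943 = 10.3.

k ≈ 0.943, θ ≈ 10.3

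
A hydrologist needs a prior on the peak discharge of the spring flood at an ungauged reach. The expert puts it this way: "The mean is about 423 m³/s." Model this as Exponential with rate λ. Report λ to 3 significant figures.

Exponential mean = 1/λ, so λ = 1/423.0 = 0.00236.

λ ≈ 0.00236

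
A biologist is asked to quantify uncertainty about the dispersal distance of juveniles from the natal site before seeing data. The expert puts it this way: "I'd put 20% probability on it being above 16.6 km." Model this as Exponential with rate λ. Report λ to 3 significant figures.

λ ≈ 0.097

P(T > 16.6) = e^(−λ·16.6) = 0.2, so λ = −ln(0.2)/16.6 = 0.097.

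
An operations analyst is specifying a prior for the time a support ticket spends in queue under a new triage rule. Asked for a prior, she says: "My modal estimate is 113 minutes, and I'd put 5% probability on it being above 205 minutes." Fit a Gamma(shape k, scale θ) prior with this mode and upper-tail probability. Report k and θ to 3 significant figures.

k ≈ 8.85, θ ≈ 14.4

Gamma(k,θ) with k>1 has mode (k−1)θ, so θ = 113/(k−1).
Need P(X < 205) = 0.95 with θ tied to k this way. Start at k = 2, θ = 113: P(X<205) ≈ 0.541.
Too low — raise k to concentrate. Iterating converges to k ≈ 8.85.
Then θ = 113/(8.85−1) ≈ 14.4.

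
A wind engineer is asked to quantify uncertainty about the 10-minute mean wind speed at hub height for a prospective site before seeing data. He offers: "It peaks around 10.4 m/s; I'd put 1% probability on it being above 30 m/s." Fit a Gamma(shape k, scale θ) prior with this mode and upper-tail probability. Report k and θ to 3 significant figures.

Gamma(k,θ) with k>1 has mode (k−1)θ, so θ = 10.4/(k−1).
Need P(X < 30) = 0.99 with θ tied to k this way. Start at k = 2, θ = 10.4: P(X<30) ≈ 0.783.
Too low — raise k to concentrate. Iterating converges to k ≈ 5.05.
Then θ = 10.4/(5.05−1) ≈ 2.57.

k ≈ 5.05, θ ≈ 2.57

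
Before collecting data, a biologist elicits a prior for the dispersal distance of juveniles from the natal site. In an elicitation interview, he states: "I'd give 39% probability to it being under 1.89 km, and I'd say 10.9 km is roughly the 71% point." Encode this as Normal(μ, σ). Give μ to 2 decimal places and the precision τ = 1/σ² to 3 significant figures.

The p-quantile of Normal(μ,σ) is μ + z_p·σ, with z_{0.39} = -0.2793 and z_{0.71} = 0.5534.
Eliminate σ: μ = (z₂·x₁ − z₁·x₂)/(z₂ − z₁) = (0.5534·1.89 − (-0.2793)·10.9)/0.8327 = 4.91.
Then σ = (x₂ − x₁)/(z₂ − z₁) = (10.9 − 1.89)/0.8327 = 10.82.
Precision τ = 1/σ² = 1/10.82² = 0.00854.

μ = 4.91, τ = 0.00854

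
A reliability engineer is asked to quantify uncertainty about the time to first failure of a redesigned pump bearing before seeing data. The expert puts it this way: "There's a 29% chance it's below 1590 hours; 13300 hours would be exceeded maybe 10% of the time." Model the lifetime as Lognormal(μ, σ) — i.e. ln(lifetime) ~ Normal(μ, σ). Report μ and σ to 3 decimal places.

μ ≈ 8.012, σ ≈ 1.158

If T ~ Lognormal(μ,σ) then ln T ~ Normal(μ,σ), so the p-quantile of ln T is μ + z_p·σ.
ln(1590) = 7.371 and ln(13300) = 9.496; z_{0.29} = -0.5534, z_{0.9} = 1.282.
σ = (9.496 − 7.371)/(1.282 − (-0.5534)) = 1.158.
μ = 7.371 − (-0.5534)·1.158 = 8.012.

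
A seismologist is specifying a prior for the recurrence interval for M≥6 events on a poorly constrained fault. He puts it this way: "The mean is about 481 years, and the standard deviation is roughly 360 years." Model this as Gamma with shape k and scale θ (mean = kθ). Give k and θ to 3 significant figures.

For Gamma(k, scale θ): mean = kθ, variance = kθ², so CV = 1/√k.
CV = SD/mean = 360/481 = 0.7484, hence k = 1/CV² = 1.79.
Then θ = mean/k = 481/1.79 = 269.

k ≈ 1.79, θ ≈ 269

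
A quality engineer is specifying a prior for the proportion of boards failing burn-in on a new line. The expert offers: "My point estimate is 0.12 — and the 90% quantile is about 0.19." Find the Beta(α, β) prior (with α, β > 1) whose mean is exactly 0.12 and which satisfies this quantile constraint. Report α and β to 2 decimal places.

α ≈ 4.59, β ≈ 33.67

With mean 0.12 fixed, write α = 0.12s, β = 0.88s where s = α+β.
Need P(θ < 0.19) = 0.9 under Beta(0.12s, 0.88s). Normal approximation: (q−m)/√(m(1−m)/s) ≈ z_{0.9} = 1.28, so s ≈ 0.12·0.88·(1.28)²/(0.19−0.12)² = 35.4.
At s = 35.4: P(θ<0.19) ≈ 0.893. Adjusting to match 0.9 gives s ≈ 38.26.
So α = 0.12·38.26 ≈ 4.59, β = 0.88·38.26 ≈ 33.67.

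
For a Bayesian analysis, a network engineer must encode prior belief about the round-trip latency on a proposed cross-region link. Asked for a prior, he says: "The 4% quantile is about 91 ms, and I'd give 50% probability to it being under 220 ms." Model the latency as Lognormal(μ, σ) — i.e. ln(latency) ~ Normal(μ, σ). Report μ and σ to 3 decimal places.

μ ≈ 5.394, σ ≈ 0.504

If T ~ Lognormal(μ,σ) then ln T ~ Normal(μ,σ), so the p-quantile of ln T is μ + z_p·σ.
ln(91) = 4.511 and ln(220) = 5.394; z_{0.04} = -1.751, z_{0.5} = 0.
σ = (5.394 − 4.511)/(0 − (-1.751)) = 0.504.
μ = 4.511 − (-1.751)·0.504 = 5.394.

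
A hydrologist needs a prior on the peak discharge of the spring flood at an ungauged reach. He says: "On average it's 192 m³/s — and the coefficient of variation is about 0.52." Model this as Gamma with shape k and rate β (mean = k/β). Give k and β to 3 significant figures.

For Gamma(k, rate β): mean = k/β, variance = k/β², so CV = 1/√k.
CV = 0.52, hence k = 1/CV² = 3.7.
Then β = k/mean = 3.7/192 = 0.0193.

k ≈ 3.7, β ≈ 0.0193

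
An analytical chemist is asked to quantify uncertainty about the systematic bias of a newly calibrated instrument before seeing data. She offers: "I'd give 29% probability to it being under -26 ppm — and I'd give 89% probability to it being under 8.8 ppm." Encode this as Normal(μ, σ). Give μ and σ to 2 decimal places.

μ = -15.18, σ = 19.55

The p-quantile of Normal(μ,σ) is μ + z_p·σ, with z_{0.29} = -0.5534 and z_{0.89} = 1.227.
Eliminate σ: μ = (z₂·x₁ − z₁·x₂)/(z₂ − z₁) = (1.227·-26 − (-0.5534)·8.8)/1.78 = -15.18.
Then σ = (x₂ − x₁)/(z₂ − z₁) = (8.8 − -26)/1.78 = 19.55.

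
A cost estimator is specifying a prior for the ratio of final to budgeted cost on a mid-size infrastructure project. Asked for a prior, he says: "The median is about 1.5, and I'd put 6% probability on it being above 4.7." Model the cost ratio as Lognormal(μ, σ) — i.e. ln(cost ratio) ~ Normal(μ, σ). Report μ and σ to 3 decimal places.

If T ~ Lognormal(μ,σ) then ln T ~ Normal(μ,σ), so the p-quantile of ln T is μ + z_p·σ.
ln(1.5) = 0.4055 and ln(4.7) = 1.548; z_{0.5} = 0, z_{0.94} = 1.555.
σ = (1.548 − 0.4055)/(1.555 − (0)) = 0.735.
μ = 0.4055 − (0)·0.735 = 0.405.

μ ≈ 0.405, σ ≈ 0.735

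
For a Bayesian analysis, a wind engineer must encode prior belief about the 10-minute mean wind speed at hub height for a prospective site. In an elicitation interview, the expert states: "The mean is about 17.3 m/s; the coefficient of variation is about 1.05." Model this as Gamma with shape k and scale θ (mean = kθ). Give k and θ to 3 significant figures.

k ≈ 0.907, θ ≈ 19.1

For Gamma(k, scale θ): mean = kθ, variance = kθ², so CV = 1/√k.
CV = 1.05, hence k = 1/CV² = 0.907.
Then θ = mean/k = 17.3/0.907 = 19.1.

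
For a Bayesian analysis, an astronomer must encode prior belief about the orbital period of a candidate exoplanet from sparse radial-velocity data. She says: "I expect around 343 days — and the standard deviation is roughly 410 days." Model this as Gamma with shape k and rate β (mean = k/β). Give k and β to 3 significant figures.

For Gamma(k, rate β): mean = k/β, variance = k/β², so CV = 1/√k.
CV = SD/mean = 410/343 = 1.195, hence k = 1/CV² = 0.7.
Then β = k/mean = 0.7/343 = 0.00204.

k ≈ 0.7, β ≈ 0.00204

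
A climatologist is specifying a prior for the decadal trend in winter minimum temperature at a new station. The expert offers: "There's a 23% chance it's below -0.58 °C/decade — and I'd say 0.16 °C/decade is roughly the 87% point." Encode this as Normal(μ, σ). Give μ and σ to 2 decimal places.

For Normal(μ,σ), the p-quantile is μ + z_p·σ. Here z_{0.23} = -0.7388, z_{0.87} = 1.126.
So -0.58 = μ − 0.7388σ and 0.16 = μ + 1.126σ.
Subtracting: σ = (0.16 − -0.58)/(1.126 − (-0.7388)) = 0.40.
Then μ = -0.58 − (-0.7388)·0.40 = -0.29.

μ = -0.29, σ = 0.40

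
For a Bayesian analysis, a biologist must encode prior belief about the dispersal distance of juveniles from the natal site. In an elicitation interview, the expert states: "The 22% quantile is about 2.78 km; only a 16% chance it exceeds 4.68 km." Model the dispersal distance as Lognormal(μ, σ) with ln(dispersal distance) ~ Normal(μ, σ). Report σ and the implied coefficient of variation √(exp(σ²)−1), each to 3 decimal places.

If T ~ Lognormal(μ,σ) then ln T ~ Normal(μ,σ), so the p-quantile of ln T is μ + z_p·σ.
ln(2.78) = 1.022 and ln(4.68) = 1.543; z_{0.22} = -0.7722, z_{0.84} = 0.9945.
σ = (1.543 − 1.022)/(0.9945 − (-0.7722)) = 0.295.
μ = 1.022 − (-0.7722)·0.295 = 1.250.
CV = √(exp(σ²)−1) = √(exp(0.0869)−1) = 0.301.

σ ≈ 0.295, CV ≈ 0.301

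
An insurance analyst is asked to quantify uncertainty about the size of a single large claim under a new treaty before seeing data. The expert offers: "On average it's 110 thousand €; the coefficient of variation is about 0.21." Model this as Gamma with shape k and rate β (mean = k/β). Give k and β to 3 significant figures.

For Gamma(k, rate β): mean = k/β, variance = k/β², so CV = 1/√k.
CV = 0.21, hence k = 1/CV² = 22.7.
Then β = k/mean = 22.7/110 = 0.206.

k ≈ 22.7, β ≈ 0.206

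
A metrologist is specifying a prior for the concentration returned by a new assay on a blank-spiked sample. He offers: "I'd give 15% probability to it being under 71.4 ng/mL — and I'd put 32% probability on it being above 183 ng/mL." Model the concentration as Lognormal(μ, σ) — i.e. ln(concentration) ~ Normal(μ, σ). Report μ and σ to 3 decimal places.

If T ~ Lognormal(μ,σ) then ln T ~ Normal(μ,σ), so the p-quantile of ln T is μ + z_p·σ.
ln(71.4) = 4.268 and ln(183) = 5.209; z_{0.15} = -1.036, z_{0.68} = 0.4677.
σ = (5.209 − 4.268)/(0.4677 − (-1.036)) = 0.626.
μ = 4.268 − (-1.036)·0.626 = 4.917.

μ ≈ 4.917, σ ≈ 0.626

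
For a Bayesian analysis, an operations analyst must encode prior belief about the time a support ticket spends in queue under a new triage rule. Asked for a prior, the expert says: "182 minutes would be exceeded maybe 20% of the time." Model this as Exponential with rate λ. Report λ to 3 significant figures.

λ ≈ 0.00884

P(T > 182.0) = e^(−λ·182.0) = 0.2, so λ = −ln(0.2)/182.0 = 0.00884.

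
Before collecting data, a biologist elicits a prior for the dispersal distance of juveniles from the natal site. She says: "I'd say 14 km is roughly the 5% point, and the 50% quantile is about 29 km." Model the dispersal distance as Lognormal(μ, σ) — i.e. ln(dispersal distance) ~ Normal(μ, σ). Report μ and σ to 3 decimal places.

μ ≈ 3.367, σ ≈ 0.443

If T ~ Lognormal(μ,σ) then ln T ~ Normal(μ,σ), so the p-quantile of ln T is μ + z_p·σ.
ln(14) = 2.639 and ln(29) = 3.367; z_{0.05} = -1.645, z_{0.5} = 0.
σ = (3.367 − 2.639)/(0 − (-1.645)) = 0.443.
μ = 2.639 − (-1.645)·0.443 = 3.367.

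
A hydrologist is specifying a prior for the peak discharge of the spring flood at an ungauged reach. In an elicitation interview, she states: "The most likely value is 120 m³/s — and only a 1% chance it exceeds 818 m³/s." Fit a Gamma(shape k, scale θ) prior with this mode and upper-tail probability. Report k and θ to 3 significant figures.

Gamma(k,θ) with k>1 has mode (k−1)θ, so θ = 120/(k−1).
Need P(X < 818) = 0.99 with θ tied to k this way. Start at k = 2, θ = 120: P(X<818) ≈ 0.991.
Too high — lower k to spread out. Iterating converges to k ≈ 1.96.
Then θ = 120/(1.96−1) ≈ 124.

k ≈ 1.96, θ ≈ 124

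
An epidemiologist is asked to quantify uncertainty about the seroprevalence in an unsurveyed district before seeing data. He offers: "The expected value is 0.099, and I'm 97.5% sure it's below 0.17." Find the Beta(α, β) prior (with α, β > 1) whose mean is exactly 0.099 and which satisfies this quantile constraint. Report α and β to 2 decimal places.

With mean 0.099 fixed, write α = 0.099s, β = 0.901s where s = α+β.
Need P(θ < 0.17) = 0.975 under Beta(0.099s, 0.901s). Normal approximation: (q−m)/√(m(1−m)/s) ≈ z_{0.975} = 1.96, so s ≈ 0.099·0.901·(1.96)²/(0.17−0.099)² = 68.0.
At s = 68.0: P(θ<0.17) ≈ 0.961. Adjusting to match 0.975 gives s ≈ 85.86.
So α = 0.099·85.86 ≈ 8.50, β = 0.901·85.86 ≈ 77.36.

α ≈ 8.50, β ≈ 77.36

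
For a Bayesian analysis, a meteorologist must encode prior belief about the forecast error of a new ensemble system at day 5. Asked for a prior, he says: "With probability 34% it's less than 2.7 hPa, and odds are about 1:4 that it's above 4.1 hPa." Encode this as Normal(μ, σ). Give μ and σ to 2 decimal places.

For Normal(μ,σ), the p-quantile is μ + z_p·σ. Here z_{0.34} = -0.4125, z_{0.8} = 0.8416.
So 2.7 = μ − 0.4125σ and 4.1 = μ + 0.8416σ.
Subtracting: σ = (4.1 − 2.7)/(0.8416 − (-0.4125)) = 1.12.
Then μ = 2.7 − (-0.4125)·1.12 = 3.16.

μ = 3.16, σ = 1.12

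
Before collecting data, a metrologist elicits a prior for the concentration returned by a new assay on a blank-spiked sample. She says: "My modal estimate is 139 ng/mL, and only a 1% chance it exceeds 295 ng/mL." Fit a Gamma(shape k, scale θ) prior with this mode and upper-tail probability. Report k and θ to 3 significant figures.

k ≈ 9.58, θ ≈ 16.2

Gamma(k,θ) with k>1 has mode (k−1)θ, so θ = 139/(k−1).
Need P(X < 295) = 0.99 with θ tied to k this way. Start at k = 2, θ = 139: P(X<295) ≈ 0.626.
Too low — raise k to concentrate. Iterating converges to k ≈ 9.58.
Then θ = 139/(9.58−1) ≈ 16.2.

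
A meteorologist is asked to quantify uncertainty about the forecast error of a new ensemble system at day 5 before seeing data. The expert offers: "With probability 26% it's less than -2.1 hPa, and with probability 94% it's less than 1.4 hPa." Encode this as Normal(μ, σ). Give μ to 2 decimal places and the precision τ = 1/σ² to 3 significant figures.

μ = -1.08, τ = 0.394

The p-quantile of Normal(μ,σ) is μ + z_p·σ, with z_{0.26} = -0.6433 and z_{0.94} = 1.555.
Eliminate σ: μ = (z₂·x₁ − z₁·x₂)/(z₂ − z₁) = (1.555·-2.1 − (-0.6433)·1.4)/2.198 = -1.08.
Then σ = (x₂ − x₁)/(z₂ − z₁) = (1.4 − -2.1)/2.198 = 1.59.
Precision τ = 1/σ² = 1/1.592² = 0.394.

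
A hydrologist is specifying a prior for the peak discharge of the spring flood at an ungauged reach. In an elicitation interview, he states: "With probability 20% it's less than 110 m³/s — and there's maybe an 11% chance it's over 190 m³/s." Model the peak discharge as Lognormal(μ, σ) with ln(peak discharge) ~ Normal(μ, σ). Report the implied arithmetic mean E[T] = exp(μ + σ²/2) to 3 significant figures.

E[T] ≈ 142 m³/s

If T ~ Lognormal(μ,σ) then ln T ~ Normal(μ,σ), so the p-quantile of ln T is μ + z_p·σ.
ln(110) = 4.7 and ln(190) = 5.247; z_{0.2} = -0.8416, z_{0.89} = 1.227.
σ = (5.247 − 4.7)/(1.227 − (-0.8416)) = 0.264.
μ = 4.7 − (-0.8416)·0.264 = 4.923.
E[T] = exp(μ + σ²/2) = exp(4.923 + 0.0349) = 142 m³/s.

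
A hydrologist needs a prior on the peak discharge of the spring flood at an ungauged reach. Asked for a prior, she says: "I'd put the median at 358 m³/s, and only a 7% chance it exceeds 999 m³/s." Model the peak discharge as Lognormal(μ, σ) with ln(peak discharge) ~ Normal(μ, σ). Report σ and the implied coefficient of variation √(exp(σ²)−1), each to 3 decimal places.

σ ≈ 0.695, CV ≈ 0.789

If T ~ Lognormal(μ,σ) then ln T ~ Normal(μ,σ), so the p-quantile of ln T is μ + z_p·σ.
ln(358) = 5.881 and ln(999) = 6.907; z_{0.5} = 0, z_{0.93} = 1.476.
σ = (6.907 − 5.881)/(1.476 − (0)) = 0.695.
μ = 5.881 − (0)·0.695 = 5.881.
CV = √(exp(σ²)−1) = √(exp(0.4835)−1) = 0.789.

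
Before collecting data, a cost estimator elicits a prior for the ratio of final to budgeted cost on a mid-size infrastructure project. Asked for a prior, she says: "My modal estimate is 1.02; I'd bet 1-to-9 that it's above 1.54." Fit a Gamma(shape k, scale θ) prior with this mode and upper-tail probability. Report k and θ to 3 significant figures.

Gamma(k,θ) with k>1 has mode (k−1)θ, so θ = 1.02/(k−1).
Need P(X < 1.54) = 0.9 with θ tied to k this way. Start at k = 2, θ = 1.02: P(X<1.54) ≈ 0.445.
Too low — raise k to concentrate. Iterating converges to k ≈ 12.
Then θ = 1.02/(12−1) ≈ 0.093.

k ≈ 12, θ ≈ 0.093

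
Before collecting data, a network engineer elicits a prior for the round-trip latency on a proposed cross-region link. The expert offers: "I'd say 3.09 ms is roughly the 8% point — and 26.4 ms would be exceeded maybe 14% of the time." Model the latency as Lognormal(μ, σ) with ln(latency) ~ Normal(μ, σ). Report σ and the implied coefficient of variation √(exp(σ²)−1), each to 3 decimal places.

σ ≈ 0.863, CV ≈ 1.052

If T ~ Lognormal(μ,σ) then ln T ~ Normal(μ,σ), so the p-quantile of ln T is μ + z_p·σ.
ln(3.09) = 1.128 and ln(26.4) = 3.273; z_{0.08} = -1.405, z_{0.86} = 1.08.
σ = (3.273 − 1.128)/(1.08 − (-1.405)) = 0.863.
μ = 1.128 − (-1.405)·0.863 = 2.341.
CV = √(exp(σ²)−1) = √(exp(0.7450)−1) = 1.052.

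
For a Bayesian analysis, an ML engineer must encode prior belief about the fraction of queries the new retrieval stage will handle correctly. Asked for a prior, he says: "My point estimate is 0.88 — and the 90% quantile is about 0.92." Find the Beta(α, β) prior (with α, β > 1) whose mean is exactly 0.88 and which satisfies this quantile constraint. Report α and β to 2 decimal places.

α ≈ 86.08, β ≈ 11.74

With mean 0.88 fixed, write α = 0.88s, β = 0.12s where s = α+β.
Need P(θ < 0.92) = 0.9 under Beta(0.88s, 0.12s). Normal approximation: (q−m)/√(m(1−m)/s) ≈ z_{0.9} = 1.28, so s ≈ 0.88·0.12·(1.28)²/(0.92−0.88)² = 108.4.
At s = 108.4: P(θ<0.92) ≈ 0.913. Adjusting to match 0.9 gives s ≈ 97.82.
So α = 0.88·97.82 ≈ 86.08, β = 0.12·97.82 ≈ 11.74.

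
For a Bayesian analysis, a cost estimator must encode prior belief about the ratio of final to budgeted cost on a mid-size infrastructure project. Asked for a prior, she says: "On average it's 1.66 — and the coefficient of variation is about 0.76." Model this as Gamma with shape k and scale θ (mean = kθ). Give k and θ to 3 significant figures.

For Gamma(k, scale θ): mean = kθ, variance = kθ², so CV = 1/√k.
CV = 0.76, hence k = 1/CV² = 1.73.
Then θ = mean/k = 1.66/1.73 = 0.959.

k ≈ 1.73, θ ≈ 0.959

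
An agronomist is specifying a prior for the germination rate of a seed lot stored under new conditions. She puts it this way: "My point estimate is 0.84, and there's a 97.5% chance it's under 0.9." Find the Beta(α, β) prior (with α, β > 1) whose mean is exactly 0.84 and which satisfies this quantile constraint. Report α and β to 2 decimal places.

α ≈ 99.62, β ≈ 18.98

With mean 0.84 fixed, write α = 0.84s, β = 0.16s where s = α+β.
Need P(θ < 0.9) = 0.975 under Beta(0.84s, 0.16s). Normal approximation: (q−m)/√(m(1−m)/s) ≈ z_{0.975} = 1.96, so s ≈ 0.84·0.16·(1.96)²/(0.9−0.84)² = 143.4.
At s = 143.4: P(θ<0.9) ≈ 0.985. Adjusting to match 0.975 gives s ≈ 118.60.
So α = 0.84·118.60 ≈ 99.62, β = 0.16·118.60 ≈ 18.98.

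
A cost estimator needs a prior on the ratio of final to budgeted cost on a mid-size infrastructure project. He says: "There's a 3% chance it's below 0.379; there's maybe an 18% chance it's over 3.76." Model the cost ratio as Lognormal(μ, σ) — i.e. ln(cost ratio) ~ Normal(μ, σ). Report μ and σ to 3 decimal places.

If T ~ Lognormal(μ,σ) then ln T ~ Normal(μ,σ), so the p-quantile of ln T is μ + z_p·σ.
ln(0.379) = -0.9702 and ln(3.76) = 1.324; z_{0.03} = -1.881, z_{0.82} = 0.9154.
σ = (1.324 − -0.9702)/(0.9154 − (-1.881)) = 0.821.
μ = -0.9702 − (-1.881)·0.821 = 0.573.

μ ≈ 0.573, σ ≈ 0.821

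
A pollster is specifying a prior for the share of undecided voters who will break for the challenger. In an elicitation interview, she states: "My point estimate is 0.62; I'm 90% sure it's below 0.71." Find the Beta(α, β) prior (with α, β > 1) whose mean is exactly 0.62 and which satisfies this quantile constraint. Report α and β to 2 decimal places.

α ≈ 28.63, β ≈ 17.54

With mean 0.62 fixed, write α = 0.62s, β = 0.38s where s = α+β.
Need P(θ < 0.71) = 0.9 under Beta(0.62s, 0.38s). Normal approximation: (q−m)/√(m(1−m)/s) ≈ z_{0.9} = 1.28, so s ≈ 0.62·0.38·(1.28)²/(0.71−0.62)² = 47.8.
At s = 47.8: P(θ<0.71) ≈ 0.904. Adjusting to match 0.9 gives s ≈ 46.17.
So α = 0.62·46.17 ≈ 28.63, β = 0.38·46.17 ≈ 17.54.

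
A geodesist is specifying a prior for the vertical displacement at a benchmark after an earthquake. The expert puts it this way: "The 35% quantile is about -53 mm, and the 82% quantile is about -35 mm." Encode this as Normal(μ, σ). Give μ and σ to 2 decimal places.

The p-quantile of Normal(μ,σ) is μ + z_p·σ, with z_{0.35} = -0.3853 and z_{0.82} = 0.9154.
Eliminate σ: μ = (z₂·x₁ − z₁·x₂)/(z₂ − z₁) = (0.9154·-53 − (-0.3853)·-35)/1.301 = -47.67.
Then σ = (x₂ − x₁)/(z₂ − z₁) = (-35 − -53)/1.301 = 13.84.

μ = -47.67, σ = 13.84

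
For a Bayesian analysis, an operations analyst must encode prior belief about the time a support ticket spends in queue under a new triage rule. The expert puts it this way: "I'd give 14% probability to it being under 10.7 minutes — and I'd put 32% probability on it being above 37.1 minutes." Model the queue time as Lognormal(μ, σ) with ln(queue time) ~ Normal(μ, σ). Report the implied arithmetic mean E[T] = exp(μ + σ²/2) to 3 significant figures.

If T ~ Lognormal(μ,σ) then ln T ~ Normal(μ,σ), so the p-quantile of ln T is μ + z_p·σ.
ln(10.7) = 2.37 and ln(37.1) = 3.614; z_{0.14} = -1.08, z_{0.68} = 0.4677.
σ = (3.614 − 2.37)/(0.4677 − (-1.08)) = 0.803.
μ = 2.37 − (-1.08)·0.803 = 3.238.
E[T] = exp(μ + σ²/2) = exp(3.238 + 0.3226) = 35.2 minutes.

E[T] ≈ 35.2 minutes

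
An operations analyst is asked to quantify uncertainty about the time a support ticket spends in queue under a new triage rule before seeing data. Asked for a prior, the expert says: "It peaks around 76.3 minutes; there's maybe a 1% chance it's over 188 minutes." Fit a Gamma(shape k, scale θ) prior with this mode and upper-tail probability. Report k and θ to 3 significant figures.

Gamma(k,θ) with k>1 has mode (k−1)θ, so θ = 76.3/(k−1).
Need P(X < 188) = 0.99 with θ tied to k this way. Start at k = 2, θ = 76.3: P(X<188) ≈ 0.705.
Too low — raise k to concentrate. Iterating converges to k ≈ 6.79.
Then θ = 76.3/(6.79−1) ≈ 13.2.

k ≈ 6.79, θ ≈ 13.2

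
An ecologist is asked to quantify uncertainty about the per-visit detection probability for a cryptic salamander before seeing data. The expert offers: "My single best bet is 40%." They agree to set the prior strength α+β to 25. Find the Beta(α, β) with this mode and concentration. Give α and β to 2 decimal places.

α = 10.20, β = 14.80

For α,β > 1 the Beta mode is (α−1)/(α+β−2). With α+β = 25, the mode is (α−1)/23.
Set (α−1)/23 = 0.4 → α = 1 + 0.4·23 = 10.20.
β = 25 − α = 14.80.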